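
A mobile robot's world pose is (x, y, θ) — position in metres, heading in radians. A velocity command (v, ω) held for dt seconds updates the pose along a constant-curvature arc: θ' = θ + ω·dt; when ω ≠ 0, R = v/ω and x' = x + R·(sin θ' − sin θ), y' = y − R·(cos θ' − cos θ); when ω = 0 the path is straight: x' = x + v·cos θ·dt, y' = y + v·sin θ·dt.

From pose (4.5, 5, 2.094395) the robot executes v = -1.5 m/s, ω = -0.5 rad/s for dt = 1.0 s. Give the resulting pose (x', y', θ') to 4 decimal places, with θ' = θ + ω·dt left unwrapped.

(4.9011, 3.5708, 1.5944)

θ' = 2.0944 + -0.5·1.0 = 1.5944
R = v/ω = -1.5/-0.5 = 3.0000
x' = 4.5 + 3.0000·(sin 1.5944 − sin 2.0944) = 4.9011
y' = 5 − 3.0000·(cos 1.5944 − cos 2.0944) = 3.5708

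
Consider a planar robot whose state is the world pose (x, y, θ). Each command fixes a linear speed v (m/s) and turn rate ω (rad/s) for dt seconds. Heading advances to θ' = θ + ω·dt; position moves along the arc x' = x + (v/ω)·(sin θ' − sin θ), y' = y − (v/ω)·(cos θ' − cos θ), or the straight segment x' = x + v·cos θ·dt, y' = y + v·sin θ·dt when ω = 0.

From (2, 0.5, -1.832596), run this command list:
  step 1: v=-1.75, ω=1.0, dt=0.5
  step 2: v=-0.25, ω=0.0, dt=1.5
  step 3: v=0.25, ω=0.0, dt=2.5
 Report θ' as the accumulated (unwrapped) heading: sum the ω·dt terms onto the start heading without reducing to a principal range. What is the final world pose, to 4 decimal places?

step 1: θ'=-1.3326 (R=-1.7500) → pose (2.0102, 1.3659, -1.3326)
step 2: θ'=-1.3326 (straight) → pose (1.9217, 1.7303, -1.3326)
step 3: θ'=-1.3326 (straight) → pose (2.0692, 1.1229, -1.3326)

(2.0692, 1.1229, -1.3326)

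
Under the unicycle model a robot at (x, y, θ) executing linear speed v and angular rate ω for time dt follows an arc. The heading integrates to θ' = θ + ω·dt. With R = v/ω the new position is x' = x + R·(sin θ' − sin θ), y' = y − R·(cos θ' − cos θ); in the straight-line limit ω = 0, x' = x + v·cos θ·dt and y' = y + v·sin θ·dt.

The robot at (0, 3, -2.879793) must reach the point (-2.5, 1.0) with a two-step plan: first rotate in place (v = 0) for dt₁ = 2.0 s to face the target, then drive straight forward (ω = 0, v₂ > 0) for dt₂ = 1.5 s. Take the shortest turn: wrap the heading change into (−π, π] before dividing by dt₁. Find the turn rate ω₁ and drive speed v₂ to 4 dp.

heading to target = atan2(1−3, -2.5−0) = -2.4669
Δθ = wrap(-2.4669 − -2.8798) = 0.4129; ω₁ = Δθ/dt₁ = 0.2065
distance = √((-2.5−0)² + (1−3)²) = 3.2016; v₂ = distance/dt₂ = 2.1344

ω₁ = 0.2065, v₂ = 2.1344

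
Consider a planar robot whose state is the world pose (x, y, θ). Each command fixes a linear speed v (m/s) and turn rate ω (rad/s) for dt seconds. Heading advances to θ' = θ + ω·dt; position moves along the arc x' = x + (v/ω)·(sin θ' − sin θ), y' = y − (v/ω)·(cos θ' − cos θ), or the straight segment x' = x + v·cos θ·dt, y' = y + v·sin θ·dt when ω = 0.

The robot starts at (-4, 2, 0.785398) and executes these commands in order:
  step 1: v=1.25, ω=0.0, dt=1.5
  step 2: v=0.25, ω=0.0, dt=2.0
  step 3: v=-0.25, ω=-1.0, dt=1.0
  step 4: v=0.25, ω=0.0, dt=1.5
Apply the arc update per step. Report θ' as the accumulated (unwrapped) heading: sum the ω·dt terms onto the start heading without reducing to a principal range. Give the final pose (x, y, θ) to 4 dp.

(-2.1842, 3.5320, -0.2146)

step 1: θ'=0.7854 (straight) → pose (-2.6742, 3.3258, 0.7854)
step 2: θ'=0.7854 (straight) → pose (-2.3206, 3.6794, 0.7854)
step 3: θ'=-0.2146 (R=0.2500) → pose (-2.5506, 3.6119, -0.2146)
step 4: θ'=-0.2146 (straight) → pose (-2.1842, 3.5320, -0.2146)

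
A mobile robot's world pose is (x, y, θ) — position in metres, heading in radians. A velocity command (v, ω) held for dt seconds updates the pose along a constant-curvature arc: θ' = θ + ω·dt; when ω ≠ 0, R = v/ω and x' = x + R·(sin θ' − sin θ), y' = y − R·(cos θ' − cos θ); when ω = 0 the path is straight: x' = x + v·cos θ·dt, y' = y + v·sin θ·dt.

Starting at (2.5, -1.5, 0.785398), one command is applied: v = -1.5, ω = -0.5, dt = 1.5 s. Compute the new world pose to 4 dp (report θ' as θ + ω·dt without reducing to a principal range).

θ' = 0.7854 + -0.5·1.5 = 0.0354
R = v/ω = -1.5/-0.5 = 3.0000
x' = 2.5 + 3.0000·(sin 0.0354 − sin 0.7854) = 0.4849
y' = -1.5 − 3.0000·(cos 0.0354 − cos 0.7854) = -2.3768

(0.4849, -2.3768, 0.0354)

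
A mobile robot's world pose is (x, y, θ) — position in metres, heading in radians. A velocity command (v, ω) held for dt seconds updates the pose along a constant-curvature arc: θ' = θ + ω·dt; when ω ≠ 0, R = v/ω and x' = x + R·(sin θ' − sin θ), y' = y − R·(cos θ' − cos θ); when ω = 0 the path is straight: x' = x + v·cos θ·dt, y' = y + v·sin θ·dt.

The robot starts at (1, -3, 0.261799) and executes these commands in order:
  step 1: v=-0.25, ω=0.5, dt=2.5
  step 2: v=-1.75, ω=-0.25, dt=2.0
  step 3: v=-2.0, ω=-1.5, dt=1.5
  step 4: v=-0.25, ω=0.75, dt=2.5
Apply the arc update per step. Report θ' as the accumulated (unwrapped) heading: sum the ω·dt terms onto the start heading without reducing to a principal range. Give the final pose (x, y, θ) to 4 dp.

step 1: θ'=1.5118 (R=-0.5000) → pose (0.6303, -3.4535, 1.5118)
step 2: θ'=1.0118 (R=7.0000) → pose (-0.4230, -6.7531, 1.0118)
step 3: θ'=-1.2382 (R=1.3333) → pose (-2.8137, -6.4813, -1.2382)
step 4: θ'=0.6368 (R=-0.3333) → pose (-3.3270, -6.3221, 0.6368)

(-3.3270, -6.3221, 0.6368)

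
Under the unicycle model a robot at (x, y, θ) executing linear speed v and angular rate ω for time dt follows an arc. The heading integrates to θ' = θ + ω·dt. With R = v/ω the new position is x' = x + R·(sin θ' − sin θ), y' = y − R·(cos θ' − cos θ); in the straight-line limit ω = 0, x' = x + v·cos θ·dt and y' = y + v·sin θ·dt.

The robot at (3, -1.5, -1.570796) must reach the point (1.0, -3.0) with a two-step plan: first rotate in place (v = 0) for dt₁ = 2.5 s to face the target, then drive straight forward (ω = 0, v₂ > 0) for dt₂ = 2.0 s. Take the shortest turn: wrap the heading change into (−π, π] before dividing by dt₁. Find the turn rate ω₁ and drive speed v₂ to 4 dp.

ω₁ = -0.3709, v₂ = 1.2500

heading to target = atan2(-3−-1.5, 1−3) = -2.4981
Δθ = wrap(-2.4981 − -1.5708) = -0.9273; ω₁ = Δθ/dt₁ = -0.3709
distance = √((1−3)² + (-3−-1.5)²) = 2.5000; v₂ = distance/dt₂ = 1.2500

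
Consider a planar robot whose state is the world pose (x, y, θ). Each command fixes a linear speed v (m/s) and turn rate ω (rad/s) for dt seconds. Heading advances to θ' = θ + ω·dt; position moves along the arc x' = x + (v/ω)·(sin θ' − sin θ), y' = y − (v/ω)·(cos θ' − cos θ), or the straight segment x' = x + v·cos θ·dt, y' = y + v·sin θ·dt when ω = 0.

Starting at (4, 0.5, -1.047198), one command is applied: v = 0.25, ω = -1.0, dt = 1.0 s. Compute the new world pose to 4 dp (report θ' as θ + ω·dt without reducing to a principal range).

θ' = -1.0472 + -1.0·1.0 = -2.0472
R = v/ω = 0.25/-1.0 = -0.2500
x' = 4 + -0.2500·(sin -2.0472 − sin -1.0472) = 4.0057
y' = 0.5 − -0.2500·(cos -2.0472 − cos -1.0472) = 0.2604

(4.0057, 0.2604, -2.0472)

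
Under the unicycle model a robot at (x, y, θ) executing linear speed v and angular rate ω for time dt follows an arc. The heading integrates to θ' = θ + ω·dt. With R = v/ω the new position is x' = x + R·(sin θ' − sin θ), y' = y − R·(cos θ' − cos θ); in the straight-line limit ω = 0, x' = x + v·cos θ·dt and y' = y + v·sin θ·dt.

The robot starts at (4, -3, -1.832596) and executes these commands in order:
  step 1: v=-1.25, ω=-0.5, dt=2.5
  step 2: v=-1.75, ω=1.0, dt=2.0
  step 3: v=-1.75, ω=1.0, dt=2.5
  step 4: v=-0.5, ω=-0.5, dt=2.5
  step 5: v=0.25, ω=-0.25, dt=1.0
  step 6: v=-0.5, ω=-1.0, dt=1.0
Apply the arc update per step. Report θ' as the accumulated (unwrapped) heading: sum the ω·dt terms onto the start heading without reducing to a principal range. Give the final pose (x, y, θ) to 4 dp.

(3.4619, 0.3041, -1.0826)

step 1: θ'=-3.0826 (R=2.5000) → pose (6.2674, -1.1514, -3.0826)
step 2: θ'=-1.0826 (R=-1.7500) → pose (7.7098, 1.4164, -1.0826)
step 3: θ'=1.4174 (R=-1.7500) → pose (4.4348, 0.8629, 1.4174)
step 4: θ'=0.1674 (R=1.0000) → pose (3.6131, 0.0297, 0.1674)
step 5: θ'=-0.0826 (R=-1.0000) → pose (3.8623, 0.0403, -0.0826)
step 6: θ'=-1.0826 (R=0.5000) → pose (3.4619, 0.3041, -1.0826)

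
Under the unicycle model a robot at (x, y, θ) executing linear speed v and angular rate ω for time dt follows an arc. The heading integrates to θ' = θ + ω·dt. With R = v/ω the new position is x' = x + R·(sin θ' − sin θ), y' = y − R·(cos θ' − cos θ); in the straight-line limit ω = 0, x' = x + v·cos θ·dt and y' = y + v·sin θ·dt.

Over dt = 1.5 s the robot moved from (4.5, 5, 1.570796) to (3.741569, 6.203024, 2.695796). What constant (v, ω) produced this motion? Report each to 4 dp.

v = 1.0000, ω = 0.7500

Δθ = 2.695796 − 1.570796 = 1.125000
ω = Δθ/dt = 1.125000/1.5 = 0.7500
R = −Δy/(cos θ' − cos θ) = 1.3333
v = R·ω = 1.3333·0.7500 = 1.0000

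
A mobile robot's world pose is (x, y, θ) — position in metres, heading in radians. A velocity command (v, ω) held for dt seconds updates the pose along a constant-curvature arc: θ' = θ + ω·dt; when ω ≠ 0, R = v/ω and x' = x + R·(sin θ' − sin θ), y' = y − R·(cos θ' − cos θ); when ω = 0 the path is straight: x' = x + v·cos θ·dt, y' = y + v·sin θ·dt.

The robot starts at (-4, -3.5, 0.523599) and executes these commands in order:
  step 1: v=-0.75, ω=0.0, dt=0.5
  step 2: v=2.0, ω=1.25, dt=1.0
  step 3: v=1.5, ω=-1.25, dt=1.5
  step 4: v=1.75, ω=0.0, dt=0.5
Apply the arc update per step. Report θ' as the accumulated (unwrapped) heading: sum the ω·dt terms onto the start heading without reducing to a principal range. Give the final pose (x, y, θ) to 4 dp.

(-1.3902, -0.6326, -0.1014)

step 1: θ'=0.5236 (straight) → pose (-4.3248, -3.6875, 0.5236)
step 2: θ'=1.7736 (R=1.6000) → pose (-3.5576, -1.9796, 1.7736)
step 3: θ'=-0.1014 (R=-1.2000) → pose (-2.2607, -0.5441, -0.1014)
step 4: θ'=-0.1014 (straight) → pose (-1.3902, -0.6326, -0.1014)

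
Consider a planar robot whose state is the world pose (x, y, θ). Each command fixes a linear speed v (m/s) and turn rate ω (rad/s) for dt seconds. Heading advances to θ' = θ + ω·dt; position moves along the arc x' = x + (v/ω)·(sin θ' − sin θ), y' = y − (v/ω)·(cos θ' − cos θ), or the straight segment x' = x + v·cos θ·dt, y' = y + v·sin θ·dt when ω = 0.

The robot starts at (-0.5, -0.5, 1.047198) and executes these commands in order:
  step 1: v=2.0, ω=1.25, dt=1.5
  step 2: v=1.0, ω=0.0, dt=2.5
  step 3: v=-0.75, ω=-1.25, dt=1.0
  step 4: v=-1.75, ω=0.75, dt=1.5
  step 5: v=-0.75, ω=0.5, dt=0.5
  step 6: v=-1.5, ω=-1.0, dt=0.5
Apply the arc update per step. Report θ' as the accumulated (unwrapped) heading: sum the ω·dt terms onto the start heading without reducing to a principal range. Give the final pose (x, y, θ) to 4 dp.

step 1: θ'=2.9222 (R=1.6000) → pose (-1.5374, 1.8616, 2.9222)
step 2: θ'=2.9222 (straight) → pose (-3.9775, 2.4057, 2.9222)
step 3: θ'=1.6722 (R=0.6000) → pose (-3.5112, 1.8809, 1.6722)
step 4: θ'=2.7972 (R=-2.3333) → pose (-1.9776, -0.0793, 2.7972)
step 5: θ'=3.0472 (R=-1.5000) → pose (-1.6125, -0.1607, 3.0472)
step 6: θ'=2.5472 (R=1.5000) → pose (-0.9139, -0.4113, 2.5472)

(-0.9139, -0.4113, 2.5472)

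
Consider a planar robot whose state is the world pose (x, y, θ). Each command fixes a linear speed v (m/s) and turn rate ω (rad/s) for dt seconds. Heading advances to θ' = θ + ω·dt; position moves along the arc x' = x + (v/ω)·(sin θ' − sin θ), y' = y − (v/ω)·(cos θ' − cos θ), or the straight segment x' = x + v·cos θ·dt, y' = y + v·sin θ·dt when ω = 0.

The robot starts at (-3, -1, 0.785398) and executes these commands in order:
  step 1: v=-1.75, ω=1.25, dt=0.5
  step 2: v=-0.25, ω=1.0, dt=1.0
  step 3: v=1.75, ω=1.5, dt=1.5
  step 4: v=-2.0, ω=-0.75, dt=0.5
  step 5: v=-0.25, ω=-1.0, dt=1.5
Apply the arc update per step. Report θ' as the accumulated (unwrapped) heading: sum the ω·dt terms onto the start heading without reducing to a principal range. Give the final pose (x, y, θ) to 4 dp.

(-4.7058, -1.7036, 2.7854)

step 1: θ'=1.4104 (R=-1.4000) → pose (-3.3921, -1.7664, 1.4104)
step 2: θ'=2.4104 (R=-0.2500) → pose (-3.3122, -1.9924, 2.4104)
step 3: θ'=4.6604 (R=1.1667) → pose (-5.2564, -2.8002, 4.6604)
step 4: θ'=4.2854 (R=2.6667) → pose (-5.0206, -1.8344, 4.2854)
step 5: θ'=2.7854 (R=0.2500) → pose (-4.7058, -1.7036, 2.7854)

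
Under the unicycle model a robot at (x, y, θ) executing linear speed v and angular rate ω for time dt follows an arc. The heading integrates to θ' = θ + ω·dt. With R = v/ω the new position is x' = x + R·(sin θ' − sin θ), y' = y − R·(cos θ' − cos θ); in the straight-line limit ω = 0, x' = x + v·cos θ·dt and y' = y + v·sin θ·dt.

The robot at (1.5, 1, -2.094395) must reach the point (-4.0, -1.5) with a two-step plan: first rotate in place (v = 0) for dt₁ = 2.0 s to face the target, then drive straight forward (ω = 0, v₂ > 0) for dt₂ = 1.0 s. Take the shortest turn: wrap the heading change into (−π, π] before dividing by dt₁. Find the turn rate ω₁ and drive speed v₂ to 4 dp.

heading to target = atan2(-1.5−1, -4−1.5) = -2.7150
Δθ = wrap(-2.7150 − -2.0944) = -0.6206; ω₁ = Δθ/dt₁ = -0.3103
distance = √((-4−1.5)² + (-1.5−1)²) = 6.0415; v₂ = distance/dt₂ = 6.0415

ω₁ = -0.3103, v₂ = 6.0415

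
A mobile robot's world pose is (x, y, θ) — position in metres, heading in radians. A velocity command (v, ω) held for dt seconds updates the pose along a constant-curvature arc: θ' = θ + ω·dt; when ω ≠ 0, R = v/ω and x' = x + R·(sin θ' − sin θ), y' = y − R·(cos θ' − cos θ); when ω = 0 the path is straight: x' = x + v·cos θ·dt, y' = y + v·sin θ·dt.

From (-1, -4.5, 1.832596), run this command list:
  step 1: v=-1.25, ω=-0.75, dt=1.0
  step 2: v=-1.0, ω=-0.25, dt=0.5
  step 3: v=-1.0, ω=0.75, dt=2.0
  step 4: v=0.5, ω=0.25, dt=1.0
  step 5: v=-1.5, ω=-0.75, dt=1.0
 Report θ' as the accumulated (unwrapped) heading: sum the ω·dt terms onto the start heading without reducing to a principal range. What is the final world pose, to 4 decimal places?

step 1: θ'=1.0826 (R=1.6667) → pose (-1.1379, -5.7131, 1.0826)
step 2: θ'=0.9576 (R=4.0000) → pose (-1.3994, -6.1389, 0.9576)
step 3: θ'=2.4576 (R=-1.3333) → pose (-1.1515, -7.9396, 2.4576)
step 4: θ'=2.7076 (R=2.0000) → pose (-1.5743, -7.6751, 2.7076)
step 5: θ'=1.9576 (R=2.0000) → pose (-0.5630, -8.7353, 1.9576)

(-0.5630, -8.7353, 1.9576)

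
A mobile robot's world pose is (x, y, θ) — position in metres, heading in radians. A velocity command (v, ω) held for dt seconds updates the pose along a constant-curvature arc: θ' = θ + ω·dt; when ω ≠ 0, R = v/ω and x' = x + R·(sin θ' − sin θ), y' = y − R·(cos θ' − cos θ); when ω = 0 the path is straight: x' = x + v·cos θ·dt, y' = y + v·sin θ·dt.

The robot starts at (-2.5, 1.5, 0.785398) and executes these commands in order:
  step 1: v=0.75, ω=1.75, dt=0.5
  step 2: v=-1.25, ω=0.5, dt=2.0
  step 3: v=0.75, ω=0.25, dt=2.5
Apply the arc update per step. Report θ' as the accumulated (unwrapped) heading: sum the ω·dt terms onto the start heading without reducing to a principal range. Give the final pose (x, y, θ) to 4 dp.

(-2.8618, 0.1587, 3.2854)

step 1: θ'=1.6604 (R=0.4286) → pose (-2.3762, 1.8414, 1.6604)
step 2: θ'=2.6604 (R=-2.5000) → pose (-1.0433, -0.1510, 2.6604)
step 3: θ'=3.2854 (R=3.0000) → pose (-2.8618, 0.1587, 3.2854)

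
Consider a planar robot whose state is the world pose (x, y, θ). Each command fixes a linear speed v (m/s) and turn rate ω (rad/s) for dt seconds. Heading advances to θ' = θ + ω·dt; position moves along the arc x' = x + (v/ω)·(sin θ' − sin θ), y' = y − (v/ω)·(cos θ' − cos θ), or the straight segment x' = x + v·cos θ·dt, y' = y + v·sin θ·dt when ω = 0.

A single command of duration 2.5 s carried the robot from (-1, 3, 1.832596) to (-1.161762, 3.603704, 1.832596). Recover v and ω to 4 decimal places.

v = 0.2500, ω = 0.0000

Δθ = 1.832596 − 1.832596 = 0.000000
ω = Δθ/dt = 0.000000/2.5 = 0.0000
ω = 0 → v = (Δx·cos θ + Δy·sin θ)/dt = 0.2500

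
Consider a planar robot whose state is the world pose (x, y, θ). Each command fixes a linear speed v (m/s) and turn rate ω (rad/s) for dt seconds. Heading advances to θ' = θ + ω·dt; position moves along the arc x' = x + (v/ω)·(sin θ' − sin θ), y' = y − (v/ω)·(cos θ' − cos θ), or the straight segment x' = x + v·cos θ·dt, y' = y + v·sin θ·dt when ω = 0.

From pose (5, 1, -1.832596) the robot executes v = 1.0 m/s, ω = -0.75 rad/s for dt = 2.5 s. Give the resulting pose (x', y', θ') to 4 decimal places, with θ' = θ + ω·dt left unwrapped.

(2.9971, 0.2197, -3.7076)

θ' = -1.8326 + -0.75·2.5 = -3.7076
R = v/ω = 1.0/-0.75 = -1.3333
x' = 5 + -1.3333·(sin -3.7076 − sin -1.8326) = 2.9971
y' = 1 − -1.3333·(cos -3.7076 − cos -1.8326) = 0.2197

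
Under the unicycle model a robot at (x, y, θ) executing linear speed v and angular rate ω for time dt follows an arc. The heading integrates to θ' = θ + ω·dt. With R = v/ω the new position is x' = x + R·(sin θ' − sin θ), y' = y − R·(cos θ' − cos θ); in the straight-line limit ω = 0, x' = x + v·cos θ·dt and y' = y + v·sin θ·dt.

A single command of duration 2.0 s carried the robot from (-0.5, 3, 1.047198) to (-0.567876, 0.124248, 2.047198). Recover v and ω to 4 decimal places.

Δθ = 2.047198 − 1.047198 = 1.000000
ω = Δθ/dt = 1.000000/2.0 = 0.5000
R = −Δy/(cos θ' − cos θ) = -3.0000
v = R·ω = -3.0000·0.5000 = -1.5000

v = -1.5000, ω = 0.5000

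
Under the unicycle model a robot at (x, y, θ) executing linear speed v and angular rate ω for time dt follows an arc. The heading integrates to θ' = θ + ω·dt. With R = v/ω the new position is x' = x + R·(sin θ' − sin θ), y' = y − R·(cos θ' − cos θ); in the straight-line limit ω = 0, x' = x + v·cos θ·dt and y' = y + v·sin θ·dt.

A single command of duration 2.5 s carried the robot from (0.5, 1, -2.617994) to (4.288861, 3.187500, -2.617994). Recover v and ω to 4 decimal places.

Δθ = -2.617994 − -2.617994 = 0.000000
ω = Δθ/dt = 0.000000/2.5 = 0.0000
ω = 0 → v = (Δx·cos θ + Δy·sin θ)/dt = -1.7500

v = -1.7500, ω = 0.0000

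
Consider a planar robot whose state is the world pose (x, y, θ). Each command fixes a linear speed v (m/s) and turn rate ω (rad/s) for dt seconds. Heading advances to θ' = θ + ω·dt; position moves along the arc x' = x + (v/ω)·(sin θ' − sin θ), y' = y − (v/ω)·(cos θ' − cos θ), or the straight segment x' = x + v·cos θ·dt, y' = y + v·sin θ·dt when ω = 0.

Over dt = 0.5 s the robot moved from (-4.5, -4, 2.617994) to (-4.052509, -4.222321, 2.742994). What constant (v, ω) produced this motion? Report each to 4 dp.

v = -1.0000, ω = 0.2500

Δθ = 2.742994 − 2.617994 = 0.125000
ω = Δθ/dt = 0.125000/0.5 = 0.2500
R = Δx/(sin θ' − sin θ) = -4.0000
v = R·ω = -4.0000·0.2500 = -1.0000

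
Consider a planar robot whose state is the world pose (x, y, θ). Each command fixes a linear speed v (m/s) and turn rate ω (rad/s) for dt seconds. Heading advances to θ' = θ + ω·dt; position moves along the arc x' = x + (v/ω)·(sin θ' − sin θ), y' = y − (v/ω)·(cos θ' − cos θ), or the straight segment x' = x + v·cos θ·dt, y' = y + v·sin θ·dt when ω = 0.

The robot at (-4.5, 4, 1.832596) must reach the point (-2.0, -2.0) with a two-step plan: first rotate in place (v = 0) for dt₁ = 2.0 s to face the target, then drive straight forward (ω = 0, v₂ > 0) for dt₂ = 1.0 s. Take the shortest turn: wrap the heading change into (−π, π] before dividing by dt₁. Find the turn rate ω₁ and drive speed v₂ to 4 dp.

heading to target = atan2(-2−4, -2−-4.5) = -1.1760
Δθ = wrap(-1.1760 − 1.8326) = -3.0086; ω₁ = Δθ/dt₁ = -1.5043
distance = √((-2−-4.5)² + (-2−4)²) = 6.5000; v₂ = distance/dt₂ = 6.5000

ω₁ = -1.5043, v₂ = 6.5000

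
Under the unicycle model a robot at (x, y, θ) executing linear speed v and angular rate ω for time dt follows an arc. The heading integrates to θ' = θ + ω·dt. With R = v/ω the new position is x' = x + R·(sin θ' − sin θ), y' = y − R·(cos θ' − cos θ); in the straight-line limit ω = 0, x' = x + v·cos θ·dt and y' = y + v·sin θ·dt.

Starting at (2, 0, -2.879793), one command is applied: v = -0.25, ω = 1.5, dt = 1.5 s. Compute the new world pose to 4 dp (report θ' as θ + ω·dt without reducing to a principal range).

(2.0550, 0.2957, -0.6298)

θ' = -2.8798 + 1.5·1.5 = -0.6298
R = v/ω = -0.25/1.5 = -0.1667
x' = 2 + -0.1667·(sin -0.6298 − sin -2.8798) = 2.0550
y' = 0 − -0.1667·(cos -0.6298 − cos -2.8798) = 0.2957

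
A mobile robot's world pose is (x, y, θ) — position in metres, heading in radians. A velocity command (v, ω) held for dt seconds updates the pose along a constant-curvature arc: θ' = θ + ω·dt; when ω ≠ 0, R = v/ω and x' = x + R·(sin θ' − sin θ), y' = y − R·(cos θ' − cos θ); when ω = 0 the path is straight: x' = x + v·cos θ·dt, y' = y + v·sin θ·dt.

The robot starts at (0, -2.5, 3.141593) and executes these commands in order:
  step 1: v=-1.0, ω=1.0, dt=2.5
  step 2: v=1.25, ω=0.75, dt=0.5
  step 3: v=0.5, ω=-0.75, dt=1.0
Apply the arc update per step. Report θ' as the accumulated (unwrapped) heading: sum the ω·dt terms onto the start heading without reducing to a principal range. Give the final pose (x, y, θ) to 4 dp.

(1.5481, -1.2637, 5.2666)

step 1: θ'=5.6416 (R=-1.0000) → pose (0.5985, -0.6989, 5.6416)
step 2: θ'=6.0166 (R=1.6667) → pose (1.1568, -0.9714, 6.0166)
step 3: θ'=5.2666 (R=-0.6667) → pose (1.5481, -1.2637, 5.2666)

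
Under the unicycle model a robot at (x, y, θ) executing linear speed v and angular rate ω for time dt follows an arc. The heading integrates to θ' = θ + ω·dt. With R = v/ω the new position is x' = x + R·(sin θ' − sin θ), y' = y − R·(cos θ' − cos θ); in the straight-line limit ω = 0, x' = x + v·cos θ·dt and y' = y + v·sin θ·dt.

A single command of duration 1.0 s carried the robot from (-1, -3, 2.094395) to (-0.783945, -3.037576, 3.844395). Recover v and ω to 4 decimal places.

Δθ = 3.844395 − 2.094395 = 1.750000
ω = Δθ/dt = 1.750000/1.0 = 1.7500
R = Δx/(sin θ' − sin θ) = -0.1429
v = R·ω = -0.1429·1.7500 = -0.2500

v = -0.2500, ω = 1.7500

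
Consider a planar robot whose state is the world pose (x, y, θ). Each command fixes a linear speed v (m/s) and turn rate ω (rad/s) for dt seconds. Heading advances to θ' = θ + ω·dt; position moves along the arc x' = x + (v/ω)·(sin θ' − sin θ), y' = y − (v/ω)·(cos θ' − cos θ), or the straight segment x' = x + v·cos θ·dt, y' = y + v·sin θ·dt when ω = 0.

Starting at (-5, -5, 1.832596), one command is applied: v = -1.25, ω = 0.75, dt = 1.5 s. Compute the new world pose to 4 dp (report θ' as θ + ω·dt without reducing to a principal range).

(-3.6951, -6.2072, 2.9576)

θ' = 1.8326 + 0.75·1.5 = 2.9576
R = v/ω = -1.25/0.75 = -1.6667
x' = -5 + -1.6667·(sin 2.9576 − sin 1.8326) = -3.6951
y' = -5 − -1.6667·(cos 2.9576 − cos 1.8326) = -6.2072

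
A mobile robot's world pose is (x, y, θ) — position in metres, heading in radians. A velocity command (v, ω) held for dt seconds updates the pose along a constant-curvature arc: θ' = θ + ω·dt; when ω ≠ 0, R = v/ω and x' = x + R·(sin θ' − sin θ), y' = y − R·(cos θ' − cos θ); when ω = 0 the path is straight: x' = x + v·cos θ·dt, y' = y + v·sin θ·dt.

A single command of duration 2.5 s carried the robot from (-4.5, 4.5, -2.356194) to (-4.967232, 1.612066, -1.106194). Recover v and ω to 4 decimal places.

v = 1.2500, ω = 0.5000

Δθ = -1.106194 − -2.356194 = 1.250000
ω = Δθ/dt = 1.250000/2.5 = 0.5000
R = −Δy/(cos θ' − cos θ) = 2.5000
v = R·ω = 2.5000·0.5000 = 1.2500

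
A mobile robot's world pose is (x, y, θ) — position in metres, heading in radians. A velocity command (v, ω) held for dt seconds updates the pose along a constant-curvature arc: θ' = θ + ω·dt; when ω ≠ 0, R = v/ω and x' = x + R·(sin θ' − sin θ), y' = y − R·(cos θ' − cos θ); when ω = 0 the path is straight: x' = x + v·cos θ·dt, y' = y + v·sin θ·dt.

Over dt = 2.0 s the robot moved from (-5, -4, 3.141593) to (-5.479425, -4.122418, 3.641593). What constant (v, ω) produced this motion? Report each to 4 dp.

v = 0.2500, ω = 0.2500

Δθ = 3.641593 − 3.141593 = 0.500000
ω = Δθ/dt = 0.500000/2.0 = 0.2500
R = Δx/(sin θ' − sin θ) = 1.0000
v = R·ω = 1.0000·0.2500 = 0.2500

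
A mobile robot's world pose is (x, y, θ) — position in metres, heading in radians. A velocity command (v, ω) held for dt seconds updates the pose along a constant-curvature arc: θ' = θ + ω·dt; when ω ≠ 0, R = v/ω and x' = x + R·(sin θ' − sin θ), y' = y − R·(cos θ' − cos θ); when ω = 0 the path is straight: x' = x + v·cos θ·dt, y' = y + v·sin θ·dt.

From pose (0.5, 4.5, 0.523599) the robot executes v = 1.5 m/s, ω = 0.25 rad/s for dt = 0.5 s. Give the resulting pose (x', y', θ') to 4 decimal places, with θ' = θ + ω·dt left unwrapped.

θ' = 0.5236 + 0.25·0.5 = 0.6486
R = v/ω = 1.5/0.25 = 6.0000
x' = 0.5 + 6.0000·(sin 0.6486 − sin 0.5236) = 1.1244
y' = 4.5 − 6.0000·(cos 0.6486 − cos 0.5236) = 4.9146

(1.1244, 4.9146, 0.6486)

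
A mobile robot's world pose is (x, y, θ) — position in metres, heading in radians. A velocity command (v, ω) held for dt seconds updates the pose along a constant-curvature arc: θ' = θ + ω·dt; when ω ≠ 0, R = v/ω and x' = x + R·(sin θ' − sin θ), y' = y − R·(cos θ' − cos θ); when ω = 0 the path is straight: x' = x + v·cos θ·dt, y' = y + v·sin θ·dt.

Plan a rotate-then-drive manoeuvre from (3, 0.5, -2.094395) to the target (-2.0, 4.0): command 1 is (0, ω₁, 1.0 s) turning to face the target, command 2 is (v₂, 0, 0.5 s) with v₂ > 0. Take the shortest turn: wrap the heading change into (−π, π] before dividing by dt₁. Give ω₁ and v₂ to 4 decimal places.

heading to target = atan2(4−0.5, -2−3) = 2.5309
Δθ = wrap(2.5309 − -2.0944) = -1.6579; ω₁ = Δθ/dt₁ = -1.6579
distance = √((-2−3)² + (4−0.5)²) = 6.1033; v₂ = distance/dt₂ = 12.2066

ω₁ = -1.6579, v₂ = 12.2066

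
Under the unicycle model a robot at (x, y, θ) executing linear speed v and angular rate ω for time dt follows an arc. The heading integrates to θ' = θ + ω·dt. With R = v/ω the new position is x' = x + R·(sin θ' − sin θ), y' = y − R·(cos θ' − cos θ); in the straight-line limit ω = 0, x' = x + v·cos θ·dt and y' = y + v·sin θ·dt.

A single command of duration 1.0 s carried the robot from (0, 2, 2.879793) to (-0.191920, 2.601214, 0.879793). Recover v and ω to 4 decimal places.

Δθ = 0.879793 − 2.879793 = -2.000000
ω = Δθ/dt = -2.000000/1.0 = -2.0000
R = −Δy/(cos θ' − cos θ) = -0.3750
v = R·ω = -0.3750·-2.0000 = 0.7500

v = 0.7500, ω = -2.0000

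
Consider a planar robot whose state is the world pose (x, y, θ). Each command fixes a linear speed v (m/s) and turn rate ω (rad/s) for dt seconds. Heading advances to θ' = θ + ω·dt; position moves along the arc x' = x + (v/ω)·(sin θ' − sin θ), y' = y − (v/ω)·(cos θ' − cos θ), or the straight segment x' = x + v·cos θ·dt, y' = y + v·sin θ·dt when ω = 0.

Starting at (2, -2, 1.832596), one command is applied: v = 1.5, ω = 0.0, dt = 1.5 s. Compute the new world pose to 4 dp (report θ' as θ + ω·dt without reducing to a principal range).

(1.4177, 0.1733, 1.8326)

θ' = 1.8326 + 0.0·1.5 = 1.8326
ω = 0 → straight: x' = 2 + 1.5·cos(1.8326)·1.5 = 1.4177
y' = -2 + 1.5·sin(1.8326)·1.5 = 0.1733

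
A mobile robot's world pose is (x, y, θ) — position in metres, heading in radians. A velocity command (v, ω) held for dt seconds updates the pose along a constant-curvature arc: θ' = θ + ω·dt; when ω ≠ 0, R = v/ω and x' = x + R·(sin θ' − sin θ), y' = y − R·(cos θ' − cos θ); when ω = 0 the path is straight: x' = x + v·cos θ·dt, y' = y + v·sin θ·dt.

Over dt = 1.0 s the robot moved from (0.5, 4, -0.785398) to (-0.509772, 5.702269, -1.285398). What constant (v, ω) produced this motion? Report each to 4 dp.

v = -2.0000, ω = -0.5000

Δθ = -1.285398 − -0.785398 = -0.500000
ω = Δθ/dt = -0.500000/1.0 = -0.5000
R = −Δy/(cos θ' − cos θ) = 4.0000
v = R·ω = 4.0000·-0.5000 = -2.0000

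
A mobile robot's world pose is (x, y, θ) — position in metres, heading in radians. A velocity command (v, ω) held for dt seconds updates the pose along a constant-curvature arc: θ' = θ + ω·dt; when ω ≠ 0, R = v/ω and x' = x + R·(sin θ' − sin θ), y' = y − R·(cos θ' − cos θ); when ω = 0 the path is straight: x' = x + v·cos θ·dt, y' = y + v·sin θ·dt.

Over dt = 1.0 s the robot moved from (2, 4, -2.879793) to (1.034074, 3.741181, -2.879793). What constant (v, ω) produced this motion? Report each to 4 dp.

v = 1.0000, ω = 0.0000

Δθ = -2.879793 − -2.879793 = 0.000000
ω = Δθ/dt = 0.000000/1.0 = 0.0000
ω = 0 → v = (Δx·cos θ + Δy·sin θ)/dt = 1.0000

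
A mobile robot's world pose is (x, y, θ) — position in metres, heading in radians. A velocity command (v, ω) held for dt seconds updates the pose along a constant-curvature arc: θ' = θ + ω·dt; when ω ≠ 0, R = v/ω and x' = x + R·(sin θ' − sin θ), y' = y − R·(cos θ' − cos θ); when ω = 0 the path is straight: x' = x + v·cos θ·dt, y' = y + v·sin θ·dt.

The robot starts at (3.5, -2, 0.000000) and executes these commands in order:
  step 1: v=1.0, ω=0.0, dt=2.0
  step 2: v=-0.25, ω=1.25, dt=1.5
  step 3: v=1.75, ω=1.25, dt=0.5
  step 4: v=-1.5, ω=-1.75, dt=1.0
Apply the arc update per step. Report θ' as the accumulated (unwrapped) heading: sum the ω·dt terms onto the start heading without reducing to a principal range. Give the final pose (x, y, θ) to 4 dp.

(4.8826, -2.8715, 0.7500)

step 1: θ'=0.0000 (straight) → pose (5.5000, -2.0000, 0.0000)
step 2: θ'=1.8750 (R=-0.2000) → pose (5.3092, -2.2599, 1.8750)
step 3: θ'=2.5000 (R=1.4000) → pose (4.8113, -1.5577, 2.5000)
step 4: θ'=0.7500 (R=0.8571) → pose (4.8826, -2.8715, 0.7500)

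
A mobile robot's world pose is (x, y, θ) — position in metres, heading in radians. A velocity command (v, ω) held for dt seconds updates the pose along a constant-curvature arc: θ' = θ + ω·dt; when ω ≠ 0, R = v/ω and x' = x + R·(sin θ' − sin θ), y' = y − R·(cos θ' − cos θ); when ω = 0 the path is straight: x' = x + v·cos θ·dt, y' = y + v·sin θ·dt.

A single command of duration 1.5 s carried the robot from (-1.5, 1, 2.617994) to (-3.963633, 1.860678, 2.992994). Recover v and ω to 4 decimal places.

Δθ = 2.992994 − 2.617994 = 0.375000
ω = Δθ/dt = 0.375000/1.5 = 0.2500
R = Δx/(sin θ' − sin θ) = 7.0000
v = R·ω = 7.0000·0.2500 = 1.7500

v = 1.7500, ω = 0.2500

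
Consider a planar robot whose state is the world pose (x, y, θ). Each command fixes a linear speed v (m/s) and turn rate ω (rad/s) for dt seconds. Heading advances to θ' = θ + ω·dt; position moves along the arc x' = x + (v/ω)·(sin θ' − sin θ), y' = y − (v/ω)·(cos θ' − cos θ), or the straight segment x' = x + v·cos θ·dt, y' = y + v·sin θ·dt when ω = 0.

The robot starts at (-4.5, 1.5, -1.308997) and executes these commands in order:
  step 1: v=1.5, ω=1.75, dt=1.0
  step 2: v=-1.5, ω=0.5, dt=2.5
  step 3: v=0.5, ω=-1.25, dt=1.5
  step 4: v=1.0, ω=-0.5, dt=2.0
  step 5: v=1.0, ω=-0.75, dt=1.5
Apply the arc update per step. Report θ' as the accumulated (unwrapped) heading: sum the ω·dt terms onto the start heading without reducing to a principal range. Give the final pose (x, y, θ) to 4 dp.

(-3.2960, -4.2968, -2.3090)

step 1: θ'=0.4410 (R=0.8571) → pose (-3.3062, 0.9467, 0.4410)
step 2: θ'=1.6910 (R=-3.0000) → pose (-5.0040, -2.1260, 1.6910)
step 3: θ'=-0.1840 (R=-0.4000) → pose (-4.5337, -1.6848, -0.1840)
step 4: θ'=-1.1840 (R=-2.0000) → pose (-3.0474, -2.8966, -1.1840)
step 5: θ'=-2.3090 (R=-1.3333) → pose (-3.2960, -4.2968, -2.3090)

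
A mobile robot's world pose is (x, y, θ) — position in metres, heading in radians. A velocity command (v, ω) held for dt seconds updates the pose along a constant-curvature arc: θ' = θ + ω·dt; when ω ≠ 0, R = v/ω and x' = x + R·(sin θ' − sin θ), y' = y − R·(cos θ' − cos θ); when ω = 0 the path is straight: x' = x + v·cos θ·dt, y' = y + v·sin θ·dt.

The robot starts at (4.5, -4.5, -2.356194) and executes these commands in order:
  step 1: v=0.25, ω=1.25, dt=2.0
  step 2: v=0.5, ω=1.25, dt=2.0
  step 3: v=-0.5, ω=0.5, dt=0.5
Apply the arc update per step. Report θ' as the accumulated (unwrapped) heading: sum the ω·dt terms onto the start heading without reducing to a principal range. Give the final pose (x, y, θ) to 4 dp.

step 1: θ'=0.1438 (R=0.2000) → pose (4.6701, -4.8394, 0.1438)
step 2: θ'=2.6438 (R=0.4000) → pose (4.8038, -4.0920, 2.6438)
step 3: θ'=2.8938 (R=-1.0000) → pose (5.0360, -4.1828, 2.8938)

(5.0360, -4.1828, 2.8938)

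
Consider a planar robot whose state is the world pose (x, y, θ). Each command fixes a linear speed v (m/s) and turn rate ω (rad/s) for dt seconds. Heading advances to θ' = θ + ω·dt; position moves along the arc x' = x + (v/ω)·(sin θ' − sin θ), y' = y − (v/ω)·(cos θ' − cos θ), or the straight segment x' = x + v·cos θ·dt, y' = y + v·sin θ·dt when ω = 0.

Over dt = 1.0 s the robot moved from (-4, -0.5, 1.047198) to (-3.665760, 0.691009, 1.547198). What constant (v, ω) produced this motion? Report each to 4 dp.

Δθ = 1.547198 − 1.047198 = 0.500000
ω = Δθ/dt = 0.500000/1.0 = 0.5000
R = −Δy/(cos θ' − cos θ) = 2.5000
v = R·ω = 2.5000·0.5000 = 1.2500

v = 1.2500, ω = 0.5000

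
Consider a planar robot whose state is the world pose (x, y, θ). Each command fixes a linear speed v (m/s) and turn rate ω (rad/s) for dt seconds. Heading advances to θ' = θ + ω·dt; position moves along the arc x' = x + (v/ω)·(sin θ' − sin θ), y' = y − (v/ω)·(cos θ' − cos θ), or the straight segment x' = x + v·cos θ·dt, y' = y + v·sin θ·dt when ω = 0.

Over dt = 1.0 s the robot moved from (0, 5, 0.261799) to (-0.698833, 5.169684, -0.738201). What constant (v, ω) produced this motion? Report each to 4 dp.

Δθ = -0.738201 − 0.261799 = -1.000000
ω = Δθ/dt = -1.000000/1.0 = -1.0000
R = Δx/(sin θ' − sin θ) = 0.7500
v = R·ω = 0.7500·-1.0000 = -0.7500

v = -0.7500, ω = -1.0000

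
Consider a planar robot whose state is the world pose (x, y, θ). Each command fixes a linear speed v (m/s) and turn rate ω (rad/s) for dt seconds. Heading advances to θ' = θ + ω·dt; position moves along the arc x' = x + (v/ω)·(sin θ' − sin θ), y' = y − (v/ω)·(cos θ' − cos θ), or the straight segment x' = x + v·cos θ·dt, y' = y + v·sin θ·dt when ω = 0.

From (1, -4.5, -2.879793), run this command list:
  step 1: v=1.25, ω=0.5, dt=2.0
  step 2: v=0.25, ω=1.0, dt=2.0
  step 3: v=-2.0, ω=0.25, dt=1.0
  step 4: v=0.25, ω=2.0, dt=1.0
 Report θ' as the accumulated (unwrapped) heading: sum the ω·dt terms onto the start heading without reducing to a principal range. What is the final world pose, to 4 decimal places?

step 1: θ'=-1.8798 (R=2.5000) → pose (-0.7345, -6.1546, -1.8798)
step 2: θ'=0.1202 (R=0.2500) → pose (-0.4664, -6.4788, 0.1202)
step 3: θ'=0.3702 (R=-8.0000) → pose (-2.4015, -6.9630, 0.3702)
step 4: θ'=2.3702 (R=0.1250) → pose (-2.3596, -6.7569, 2.3702)

(-2.3596, -6.7569, 2.3702)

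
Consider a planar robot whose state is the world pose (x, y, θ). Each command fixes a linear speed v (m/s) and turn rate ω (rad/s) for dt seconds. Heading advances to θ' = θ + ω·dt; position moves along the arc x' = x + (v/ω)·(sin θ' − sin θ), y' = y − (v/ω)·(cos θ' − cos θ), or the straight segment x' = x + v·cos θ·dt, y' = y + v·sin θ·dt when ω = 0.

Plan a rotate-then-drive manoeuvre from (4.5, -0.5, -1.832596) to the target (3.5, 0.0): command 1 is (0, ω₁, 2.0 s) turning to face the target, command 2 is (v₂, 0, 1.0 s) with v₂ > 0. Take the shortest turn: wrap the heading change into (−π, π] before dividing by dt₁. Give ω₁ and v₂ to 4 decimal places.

heading to target = atan2(0−-0.5, 3.5−4.5) = 2.6779
Δθ = wrap(2.6779 − -1.8326) = -1.7726; ω₁ = Δθ/dt₁ = -0.8863
distance = √((3.5−4.5)² + (0−-0.5)²) = 1.1180; v₂ = distance/dt₂ = 1.1180

ω₁ = -0.8863, v₂ = 1.1180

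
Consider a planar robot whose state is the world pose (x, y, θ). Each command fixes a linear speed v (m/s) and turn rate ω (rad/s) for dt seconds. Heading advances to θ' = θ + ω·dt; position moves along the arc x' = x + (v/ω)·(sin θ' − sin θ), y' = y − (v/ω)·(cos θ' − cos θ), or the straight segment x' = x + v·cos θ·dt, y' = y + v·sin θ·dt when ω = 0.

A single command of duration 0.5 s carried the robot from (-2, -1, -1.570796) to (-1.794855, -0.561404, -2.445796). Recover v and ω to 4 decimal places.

Δθ = -2.445796 − -1.570796 = -0.875000
ω = Δθ/dt = -0.875000/0.5 = -1.7500
R = −Δy/(cos θ' − cos θ) = 0.5714
v = R·ω = 0.5714·-1.7500 = -1.0000

v = -1.0000, ω = -1.7500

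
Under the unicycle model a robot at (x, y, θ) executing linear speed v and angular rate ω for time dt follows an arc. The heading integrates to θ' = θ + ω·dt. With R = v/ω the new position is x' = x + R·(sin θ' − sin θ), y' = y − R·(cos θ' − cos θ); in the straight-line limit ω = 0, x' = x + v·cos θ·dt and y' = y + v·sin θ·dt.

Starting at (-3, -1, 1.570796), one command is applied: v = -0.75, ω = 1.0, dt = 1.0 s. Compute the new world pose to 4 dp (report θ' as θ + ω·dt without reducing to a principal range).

θ' = 1.5708 + 1.0·1.0 = 2.5708
R = v/ω = -0.75/1.0 = -0.7500
x' = -3 + -0.7500·(sin 2.5708 − sin 1.5708) = -2.6552
y' = -1 − -0.7500·(cos 2.5708 − cos 1.5708) = -1.6311

(-2.6552, -1.6311, 2.5708)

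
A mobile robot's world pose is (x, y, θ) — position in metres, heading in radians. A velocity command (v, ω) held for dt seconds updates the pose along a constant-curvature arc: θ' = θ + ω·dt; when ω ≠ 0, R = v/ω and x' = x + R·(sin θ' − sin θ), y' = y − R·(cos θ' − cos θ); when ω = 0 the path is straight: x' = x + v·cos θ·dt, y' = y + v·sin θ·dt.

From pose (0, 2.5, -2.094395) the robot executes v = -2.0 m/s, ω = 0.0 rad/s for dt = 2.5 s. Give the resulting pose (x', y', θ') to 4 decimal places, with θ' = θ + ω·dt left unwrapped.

θ' = -2.0944 + 0.0·2.5 = -2.0944
ω = 0 → straight: x' = 0 + -2.0·cos(-2.0944)·2.5 = 2.5000
y' = 2.5 + -2.0·sin(-2.0944)·2.5 = 6.8301

(2.5000, 6.8301, -2.0944)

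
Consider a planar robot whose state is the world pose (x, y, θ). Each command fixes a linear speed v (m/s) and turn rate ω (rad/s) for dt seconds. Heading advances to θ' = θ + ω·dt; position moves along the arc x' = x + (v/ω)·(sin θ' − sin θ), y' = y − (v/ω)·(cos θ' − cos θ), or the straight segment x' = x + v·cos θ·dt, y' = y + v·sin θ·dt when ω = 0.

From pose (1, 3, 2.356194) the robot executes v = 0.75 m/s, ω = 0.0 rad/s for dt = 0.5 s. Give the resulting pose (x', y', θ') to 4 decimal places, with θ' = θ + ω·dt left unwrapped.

θ' = 2.3562 + 0.0·0.5 = 2.3562
ω = 0 → straight: x' = 1 + 0.75·cos(2.3562)·0.5 = 0.7348
y' = 3 + 0.75·sin(2.3562)·0.5 = 3.2652

(0.7348, 3.2652, 2.3562)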